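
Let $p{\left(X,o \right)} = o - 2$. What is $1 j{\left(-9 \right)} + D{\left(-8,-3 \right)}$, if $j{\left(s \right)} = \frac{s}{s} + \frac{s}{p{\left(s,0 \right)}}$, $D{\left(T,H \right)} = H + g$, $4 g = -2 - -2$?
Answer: $\frac{5}{2} \approx 2.5$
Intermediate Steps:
$p{\left(X,o \right)} = -2 + o$
$g = 0$ ($g = \frac{-2 - -2}{4} = \frac{-2 + 2}{4} = \frac{1}{4} \cdot 0 = 0$)
$D{\left(T,H \right)} = H$ ($D{\left(T,H \right)} = H + 0 = H$)
$j{\left(s \right)} = 1 - \frac{s}{2}$ ($j{\left(s \right)} = \frac{s}{s} + \frac{s}{-2 + 0} = 1 + \frac{s}{-2} = 1 + s \left(- \frac{1}{2}\right) = 1 - \frac{s}{2}$)
$1 j{\left(-9 \right)} + D{\left(-8,-3 \right)} = 1 \left(1 - - \frac{9}{2}\right) - 3 = 1 \left(1 + \frac{9}{2}\right) - 3 = 1 \cdot \frac{11}{2} - 3 = \frac{11}{2} - 3 = \frac{5}{2}$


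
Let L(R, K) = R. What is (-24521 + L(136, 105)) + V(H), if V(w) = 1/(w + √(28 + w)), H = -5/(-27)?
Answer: -500429105/20522 + 81*√2283/20522 ≈ -24385.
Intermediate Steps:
H = 5/27 (H = -5*(-1/27) = 5/27 ≈ 0.18519)
(-24521 + L(136, 105)) + V(H) = (-24521 + 136) + 1/(5/27 + √(28 + 5/27)) = -24385 + 1/(5/27 + √(761/27)) = -24385 + 1/(5/27 + √2283/9)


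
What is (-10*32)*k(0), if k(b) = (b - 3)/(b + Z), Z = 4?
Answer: 240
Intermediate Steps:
k(b) = (-3 + b)/(4 + b) (k(b) = (b - 3)/(b + 4) = (-3 + b)/(4 + b))
(-10*32)*k(0) = (-10*32)*((-3 + 0)/(4 + 0)) = -320*(-3)/4 = -80*(-3) = -320*(-¾) = 240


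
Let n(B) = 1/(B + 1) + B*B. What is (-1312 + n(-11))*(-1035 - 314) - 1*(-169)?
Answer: 16069629/10 ≈ 1.6070e+6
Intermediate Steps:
n(B) = B² + 1/(1 + B) (n(B) = 1/(1 + B) + B² = B² + 1/(1 + B))
(-1312 + n(-11))*(-1035 - 314) - 1*(-169) = (-1312 + (1 + (-11)² + (-11)³)/(1 - 11))*(-1035 - 314) - 1*(-169) = (-1312 + (1 + 121 - 1331)/(-10))*(-1349) + 169 = (-1312 - ⅒*(-1209))*(-1349) + 169 = (-1312 + 1209/10)*(-1349) + 169 = -11911/10*(-1349) + 169 = 16067939/10 + 169 = 16069629/10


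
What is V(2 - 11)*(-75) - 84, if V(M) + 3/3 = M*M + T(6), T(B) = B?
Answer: -6534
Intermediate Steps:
V(M) = 5 + M**2 (V(M) = -1 + (M*M + 6) = -1 + (M**2 + 6) = -1 + (6 + M**2) = 5 + M**2)
V(2 - 11)*(-75) - 84 = (5 + (2 - 11)**2)*(-75) - 84 = (5 + (-9)**2)*(-75) - 84 = (5 + 81)*(-75) - 84 = 86*(-75) - 84 = -6450 - 84 = -6534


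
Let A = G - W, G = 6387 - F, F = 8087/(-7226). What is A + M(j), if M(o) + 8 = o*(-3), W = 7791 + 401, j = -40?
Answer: -12225531/7226 ≈ -1691.9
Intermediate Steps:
W = 8192
M(o) = -8 - 3*o (M(o) = -8 + o*(-3) = -8 - 3*o)
F = -8087/7226 (F = 8087*(-1/7226) = -8087/7226 ≈ -1.1192)
G = 46160549/7226 (G = 6387 - 1*(-8087/7226) = 6387 + 8087/7226 = 46160549/7226 ≈ 6388.1)
A = -13034843/7226 (A = 46160549/7226 - 1*8192 = 46160549/7226 - 8192 = -13034843/7226 ≈ -1803.9)
A + M(j) = -13034843/7226 + (-8 - 3*(-40)) = -13034843/7226 + (-8 + 120) = -13034843/7226 + 112 = -12225531/7226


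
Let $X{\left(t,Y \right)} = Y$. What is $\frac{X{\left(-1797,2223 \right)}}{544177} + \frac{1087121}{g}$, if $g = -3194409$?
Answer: $- \frac{584485073210}{1738323906393} \approx -0.33624$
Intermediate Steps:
$\frac{X{\left(-1797,2223 \right)}}{544177} + \frac{1087121}{g} = \frac{2223}{544177} + \frac{1087121}{-3194409} = 2223 \cdot \frac{1}{544177} + 1087121 \left(- \frac{1}{3194409}\right) = \frac{2223}{544177} - \frac{1087121}{3194409} = - \frac{584485073210}{1738323906393}$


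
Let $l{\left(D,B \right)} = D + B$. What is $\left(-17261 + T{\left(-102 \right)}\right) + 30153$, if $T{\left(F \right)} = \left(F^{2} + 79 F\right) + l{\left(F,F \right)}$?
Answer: $15034$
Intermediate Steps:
$l{\left(D,B \right)} = B + D$
$T{\left(F \right)} = F^{2} + 81 F$ ($T{\left(F \right)} = \left(F^{2} + 79 F\right) + \left(F + F\right) = \left(F^{2} + 79 F\right) + 2 F = F^{2} + 81 F$)
$\left(-17261 + T{\left(-102 \right)}\right) + 30153 = \left(-17261 - 102 \left(81 - 102\right)\right) + 30153 = \left(-17261 - -2142\right) + 30153 = \left(-17261 + 2142\right) + 30153 = -15119 + 30153 = 15034$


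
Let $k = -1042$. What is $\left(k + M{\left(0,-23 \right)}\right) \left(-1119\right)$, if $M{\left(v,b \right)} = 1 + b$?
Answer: $1190616$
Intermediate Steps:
$\left(k + M{\left(0,-23 \right)}\right) \left(-1119\right) = \left(-1042 + \left(1 - 23\right)\right) \left(-1119\right) = \left(-1042 - 22\right) \left(-1119\right) = \left(-1064\right) \left(-1119\right) = 1190616$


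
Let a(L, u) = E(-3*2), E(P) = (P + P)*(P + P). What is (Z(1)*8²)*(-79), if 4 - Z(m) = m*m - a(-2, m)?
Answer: -743232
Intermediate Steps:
E(P) = 4*P² (E(P) = (2*P)*(2*P) = 4*P²)
a(L, u) = 144 (a(L, u) = 4*(-3*2)² = 4*(-6)² = 4*36 = 144)
Z(m) = 148 - m² (Z(m) = 4 - (m*m - 1*144) = 4 - (m² - 144) = 4 - (-144 + m²) = 4 + (144 - m²) = 148 - m²)
(Z(1)*8²)*(-79) = ((148 - 1*1²)*8²)*(-79) = ((148 - 1*1)*64)*(-79) = ((148 - 1)*64)*(-79) = (147*64)*(-79) = 9408*(-79) = -743232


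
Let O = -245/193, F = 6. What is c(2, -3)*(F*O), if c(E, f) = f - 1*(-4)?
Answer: -1470/193 ≈ -7.6166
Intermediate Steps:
c(E, f) = 4 + f (c(E, f) = f + 4 = 4 + f)
O = -245/193 (O = -245*1/193 = -245/193 ≈ -1.2694)
c(2, -3)*(F*O) = (4 - 3)*(6*(-245/193)) = 1*(-1470/193) = -1470/193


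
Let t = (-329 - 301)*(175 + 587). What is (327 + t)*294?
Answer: -141041502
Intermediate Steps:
t = -480060 (t = -630*762 = -480060)
(327 + t)*294 = (327 - 480060)*294 = -479733*294 = -141041502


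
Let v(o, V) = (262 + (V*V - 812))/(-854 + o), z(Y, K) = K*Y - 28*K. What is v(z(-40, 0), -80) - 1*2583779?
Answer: -1103276558/427 ≈ -2.5838e+6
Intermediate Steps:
z(Y, K) = -28*K + K*Y
v(o, V) = (-550 + V**2)/(-854 + o) (v(o, V) = (262 + (V**2 - 812))/(-854 + o) = (262 + (-812 + V**2))/(-854 + o) = (-550 + V**2)/(-854 + o))
v(z(-40, 0), -80) - 1*2583779 = (-550 + (-80)**2)/(-854 + 0*(-28 - 40)) - 1*2583779 = (-550 + 6400)/(-854 + 0*(-68)) - 2583779 = 5850/(-854 + 0) - 2583779 = 5850/(-854) - 2583779 = -1/854*5850 - 2583779 = -2925/427 - 2583779 = -1103276558/427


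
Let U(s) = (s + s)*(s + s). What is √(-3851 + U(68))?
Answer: √14645 ≈ 121.02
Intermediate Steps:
U(s) = 4*s² (U(s) = (2*s)*(2*s) = 4*s²)
√(-3851 + U(68)) = √(-3851 + 4*68²) = √(-3851 + 4*4624) = √(-3851 + 18496) = √14645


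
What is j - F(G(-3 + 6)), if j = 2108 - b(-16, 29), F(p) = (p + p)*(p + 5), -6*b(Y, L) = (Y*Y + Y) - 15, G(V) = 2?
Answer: 4235/2 ≈ 2117.5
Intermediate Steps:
b(Y, L) = 5/2 - Y/6 - Y²/6 (b(Y, L) = -((Y*Y + Y) - 15)/6 = -((Y² + Y) - 15)/6 = -((Y + Y²) - 15)/6 = -(-15 + Y + Y²)/6 = 5/2 - Y/6 - Y²/6)
F(p) = 2*p*(5 + p) (F(p) = (2*p)*(5 + p) = 2*p*(5 + p))
j = 4291/2 (j = 2108 - (5/2 - ⅙*(-16) - ⅙*(-16)²) = 2108 - (5/2 + 8/3 - ⅙*256) = 2108 - (5/2 + 8/3 - 128/3) = 2108 - 1*(-75/2) = 2108 + 75/2 = 4291/2 ≈ 2145.5)
j - F(G(-3 + 6)) = 4291/2 - 2*2*(5 + 2) = 4291/2 - 2*2*7 = 4291/2 - 1*28 = 4291/2 - 28 = 4235/2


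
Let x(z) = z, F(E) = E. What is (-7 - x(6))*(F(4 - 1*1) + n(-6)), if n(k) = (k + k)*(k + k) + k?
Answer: -1833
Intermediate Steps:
n(k) = k + 4*k**2 (n(k) = (2*k)*(2*k) + k = 4*k**2 + k = k + 4*k**2)
(-7 - x(6))*(F(4 - 1*1) + n(-6)) = (-7 - 1*6)*((4 - 1*1) - 6*(1 + 4*(-6))) = (-7 - 6)*((4 - 1) - 6*(1 - 24)) = -13*(3 - 6*(-23)) = -13*(3 + 138) = -13*141 = -1833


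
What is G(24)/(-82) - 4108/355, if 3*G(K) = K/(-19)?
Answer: -3198712/276545 ≈ -11.567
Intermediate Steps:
G(K) = -K/57 (G(K) = (K/(-19))/3 = (K*(-1/19))/3 = (-K/19)/3 = -K/57)
G(24)/(-82) - 4108/355 = -1/57*24/(-82) - 4108/355 = -8/19*(-1/82) - 4108*1/355 = 4/779 - 4108/355 = -3198712/276545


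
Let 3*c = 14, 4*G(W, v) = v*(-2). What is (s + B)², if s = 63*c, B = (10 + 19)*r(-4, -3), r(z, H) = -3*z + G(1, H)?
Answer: 1879641/4 ≈ 4.6991e+5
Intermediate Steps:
G(W, v) = -v/2 (G(W, v) = (v*(-2))/4 = (-2*v)/4 = -v/2)
c = 14/3 (c = (⅓)*14 = 14/3 ≈ 4.6667)
r(z, H) = -3*z - H/2
B = 783/2 (B = (10 + 19)*(-3*(-4) - ½*(-3)) = 29*(12 + 3/2) = 29*(27/2) = 783/2 ≈ 391.50)
s = 294 (s = 63*(14/3) = 294)
(s + B)² = (294 + 783/2)² = (1371/2)² = 1879641/4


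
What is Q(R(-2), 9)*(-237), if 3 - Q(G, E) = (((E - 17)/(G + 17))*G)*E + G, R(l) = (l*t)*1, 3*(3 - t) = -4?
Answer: 374539/25 ≈ 14982.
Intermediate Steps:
t = 13/3 (t = 3 - ⅓*(-4) = 3 + 4/3 = 13/3 ≈ 4.3333)
R(l) = 13*l/3 (R(l) = (l*(13/3))*1 = (13*l/3)*1 = 13*l/3)
Q(G, E) = 3 - G - E*G*(-17 + E)/(17 + G) (Q(G, E) = 3 - ((((E - 17)/(G + 17))*G)*E + G) = 3 - ((((-17 + E)/(17 + G))*G)*E + G) = 3 - ((G*(-17 + E)/(17 + G))*E + G) = 3 - (E*G*(-17 + E)/(17 + G) + G) = 3 - (G + E*G*(-17 + E)/(17 + G)) = 3 + (-G - E*G*(-17 + E)/(17 + G)) = 3 - G - E*G*(-17 + E)/(17 + G))
Q(R(-2), 9)*(-237) = ((51 - ((13/3)*(-2))² - 182*(-2)/3 - 1*(13/3)*(-2)*9² + 17*9*((13/3)*(-2)))/(17 + (13/3)*(-2)))*(-237) = ((51 - (-26/3)² - 14*(-26/3) - 1*(-26/3)*81 + 17*9*(-26/3))/(17 - 26/3))*(-237) = ((51 - 1*676/9 + 364/3 + 702 - 1326)/(25/3))*(-237) = (3*(51 - 676/9 + 364/3 + 702 - 1326)/25)*(-237) = ((3/25)*(-4741/9))*(-237) = -4741/75*(-237) = 374539/25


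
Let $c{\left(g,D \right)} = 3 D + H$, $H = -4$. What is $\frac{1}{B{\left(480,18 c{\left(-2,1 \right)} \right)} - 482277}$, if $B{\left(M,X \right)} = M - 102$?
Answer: $- \frac{1}{481899} \approx -2.0751 \cdot 10^{-6}$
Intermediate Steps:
$c{\left(g,D \right)} = -4 + 3 D$ ($c{\left(g,D \right)} = 3 D - 4 = -4 + 3 D$)
$B{\left(M,X \right)} = -102 + M$ ($B{\left(M,X \right)} = M - 102 = -102 + M$)
$\frac{1}{B{\left(480,18 c{\left(-2,1 \right)} \right)} - 482277} = \frac{1}{\left(-102 + 480\right) - 482277} = \frac{1}{378 - 482277} = \frac{1}{-481899} = - \frac{1}{481899}$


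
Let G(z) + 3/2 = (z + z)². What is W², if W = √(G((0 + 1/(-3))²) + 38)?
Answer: 5921/162 ≈ 36.549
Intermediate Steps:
G(z) = -3/2 + 4*z² (G(z) = -3/2 + (z + z)² = -3/2 + (2*z)² = -3/2 + 4*z²)
W = √11842/18 (W = √((-3/2 + 4*((0 + 1/(-3))²)²) + 38) = √((-3/2 + 4*((0 - ⅓)²)²) + 38) = √((-3/2 + 4*((-⅓)²)²) + 38) = √((-3/2 + 4*(⅑)²) + 38) = √((-3/2 + 4*(1/81)) + 38) = √((-3/2 + 4/81) + 38) = √(-235/162 + 38) = √(5921/162) = √11842/18 ≈ 6.0456)
W² = (√11842/18)² = 5921/162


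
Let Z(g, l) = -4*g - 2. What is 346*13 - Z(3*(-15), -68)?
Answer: 4320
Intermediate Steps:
Z(g, l) = -2 - 4*g
346*13 - Z(3*(-15), -68) = 346*13 - (-2 - 12*(-15)) = 4498 - (-2 - 4*(-45)) = 4498 - (-2 + 180) = 4498 - 1*178 = 4498 - 178 = 4320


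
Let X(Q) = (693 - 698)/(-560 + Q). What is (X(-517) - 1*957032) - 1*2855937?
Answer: -4106567608/1077 ≈ -3.8130e+6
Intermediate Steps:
X(Q) = -5/(-560 + Q)
(X(-517) - 1*957032) - 1*2855937 = (-5/(-560 - 517) - 1*957032) - 1*2855937 = (-5/(-1077) - 957032) - 2855937 = (-5*(-1/1077) - 957032) - 2855937 = (5/1077 - 957032) - 2855937 = -1030723459/1077 - 2855937 = -4106567608/1077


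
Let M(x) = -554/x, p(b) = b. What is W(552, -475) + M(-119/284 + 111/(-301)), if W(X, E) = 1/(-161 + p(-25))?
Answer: 8808545953/12525798 ≈ 703.23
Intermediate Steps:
W(X, E) = -1/186 (W(X, E) = 1/(-161 - 25) = 1/(-186) = -1/186)
W(552, -475) + M(-119/284 + 111/(-301)) = -1/186 - 554/(-119/284 + 111/(-301)) = -1/186 - 554/(-119*1/284 + 111*(-1/301)) = -1/186 - 554/(-119/284 - 111/301) = -1/186 - 554/(-67343/85484) = -1/186 - 554*(-85484/67343) = -1/186 + 47358136/67343 = 8808545953/12525798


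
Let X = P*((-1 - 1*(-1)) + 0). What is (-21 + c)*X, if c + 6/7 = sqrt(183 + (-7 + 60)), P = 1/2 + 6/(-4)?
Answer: 0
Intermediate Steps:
P = -1 (P = 1*(1/2) + 6*(-1/4) = 1/2 - 3/2 = -1)
X = 0 (X = -((-1 - 1*(-1)) + 0) = -((-1 + 1) + 0) = -(0 + 0) = -1*0 = 0)
c = -6/7 + 2*sqrt(59) (c = -6/7 + sqrt(183 + (-7 + 60)) = -6/7 + sqrt(183 + 53) = -6/7 + sqrt(236) = -6/7 + 2*sqrt(59) ≈ 14.505)
(-21 + c)*X = (-21 + (-6/7 + 2*sqrt(59)))*0 = (-153/7 + 2*sqrt(59))*0 = 0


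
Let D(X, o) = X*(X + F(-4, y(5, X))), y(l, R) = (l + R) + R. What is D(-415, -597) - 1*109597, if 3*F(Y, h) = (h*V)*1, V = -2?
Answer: -165622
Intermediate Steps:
y(l, R) = l + 2*R (y(l, R) = (R + l) + R = l + 2*R)
F(Y, h) = -2*h/3 (F(Y, h) = ((h*(-2))*1)/3 = (-2*h*1)/3 = (-2*h)/3 = -2*h/3)
D(X, o) = X*(-10/3 - X/3) (D(X, o) = X*(X - 2*(5 + 2*X)/3) = X*(X + (-10/3 - 4*X/3)) = X*(-10/3 - X/3))
D(-415, -597) - 1*109597 = (1/3)*(-415)*(-10 - 1*(-415)) - 1*109597 = (1/3)*(-415)*(-10 + 415) - 109597 = (1/3)*(-415)*405 - 109597 = -56025 - 109597 = -165622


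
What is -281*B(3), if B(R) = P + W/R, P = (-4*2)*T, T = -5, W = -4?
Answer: -32596/3 ≈ -10865.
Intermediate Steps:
P = 40 (P = -4*2*(-5) = -8*(-5) = 40)
B(R) = 40 - 4/R
-281*B(3) = -281*(40 - 4/3) = -281*116/3 = -32596/3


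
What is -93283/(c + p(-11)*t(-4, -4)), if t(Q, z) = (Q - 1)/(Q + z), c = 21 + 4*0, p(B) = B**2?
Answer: -746264/773 ≈ -965.41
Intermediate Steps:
c = 21 (c = 21 + 0 = 21)
t(Q, z) = (-1 + Q)/(Q + z)
-93283/(c + p(-11)*t(-4, -4)) = -93283/(21 + (-11)**2*((-1 - 4)/(-4 - 4))) = -93283/(21 + 121*(-5/(-8))) = -93283/(21 + 121*(-1/8*(-5))) = -93283/(21 + 121*(5/8)) = -93283/(21 + 605/8) = -93283/773/8 = -93283*8/773 = -746264/773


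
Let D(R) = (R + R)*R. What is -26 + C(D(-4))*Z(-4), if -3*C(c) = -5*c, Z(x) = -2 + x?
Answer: -346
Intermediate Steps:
D(R) = 2*R² (D(R) = (2*R)*R = 2*R²)
C(c) = 5*c/3 (C(c) = -(-5)*c/3 = 5*c/3)
-26 + C(D(-4))*Z(-4) = -26 + (5*(2*(-4)²)/3)*(-2 - 4) = -26 + (5*(2*16)/3)*(-6) = -26 + ((5/3)*32)*(-6) = -26 + (160/3)*(-6) = -26 - 320 = -346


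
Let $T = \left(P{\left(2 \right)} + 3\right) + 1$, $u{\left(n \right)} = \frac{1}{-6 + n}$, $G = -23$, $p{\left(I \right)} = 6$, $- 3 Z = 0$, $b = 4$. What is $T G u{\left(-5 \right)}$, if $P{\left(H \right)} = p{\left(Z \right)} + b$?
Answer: $\frac{322}{11} \approx 29.273$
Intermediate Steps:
$Z = 0$ ($Z = \left(- \frac{1}{3}\right) 0 = 0$)
$P{\left(H \right)} = 10$ ($P{\left(H \right)} = 6 + 4 = 10$)
$T = 14$ ($T = \left(10 + 3\right) + 1 = 13 + 1 = 14$)
$T G u{\left(-5 \right)} = \frac{14 \left(-23\right)}{-6 - 5} = - \frac{322}{-11} = \left(-322\right) \left(- \frac{1}{11}\right) = \frac{322}{11}$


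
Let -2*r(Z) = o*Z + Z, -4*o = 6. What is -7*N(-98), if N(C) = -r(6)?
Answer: 21/2 ≈ 10.500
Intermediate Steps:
o = -3/2 (o = -¼*6 = -3/2 ≈ -1.5000)
r(Z) = Z/4 (r(Z) = -(-3*Z/2 + Z)/2 = -(-1)*Z/4 = Z/4)
N(C) = -3/2 (N(C) = -6/4 = -1*3/2 = -3/2)
-7*N(-98) = -7*(-3/2) = 21/2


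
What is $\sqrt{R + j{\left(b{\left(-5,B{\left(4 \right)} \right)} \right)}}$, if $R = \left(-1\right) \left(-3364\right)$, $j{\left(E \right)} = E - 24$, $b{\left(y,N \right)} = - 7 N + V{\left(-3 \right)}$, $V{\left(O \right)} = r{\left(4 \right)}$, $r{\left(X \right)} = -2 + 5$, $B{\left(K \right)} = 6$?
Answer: $\sqrt{3301} \approx 57.454$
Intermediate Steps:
$r{\left(X \right)} = 3$
$V{\left(O \right)} = 3$
$b{\left(y,N \right)} = 3 - 7 N$ ($b{\left(y,N \right)} = - 7 N + 3 = 3 - 7 N$)
$j{\left(E \right)} = -24 + E$ ($j{\left(E \right)} = E - 24 = -24 + E$)
$R = 3364$
$\sqrt{R + j{\left(b{\left(-5,B{\left(4 \right)} \right)} \right)}} = \sqrt{3364 + \left(-24 + \left(3 - 42\right)\right)} = \sqrt{3364 - 63} = \sqrt{3301}$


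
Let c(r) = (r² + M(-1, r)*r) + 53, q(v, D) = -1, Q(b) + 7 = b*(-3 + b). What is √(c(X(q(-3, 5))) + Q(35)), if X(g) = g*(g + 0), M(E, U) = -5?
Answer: √1162 ≈ 34.088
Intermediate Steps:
Q(b) = -7 + b*(-3 + b)
X(g) = g² (X(g) = g*g = g²)
c(r) = 53 + r² - 5*r (c(r) = (r² - 5*r) + 53 = 53 + r² - 5*r)
√(c(X(q(-3, 5))) + Q(35)) = √((53 + ((-1)²)² - 5*(-1)²) + (-7 + 35² - 3*35)) = √((53 + 1² - 5*1) + (-7 + 1225 - 105)) = √((53 + 1 - 5) + 1113) = √(49 + 1113) = √1162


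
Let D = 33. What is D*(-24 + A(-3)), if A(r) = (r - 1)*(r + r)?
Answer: 0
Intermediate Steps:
A(r) = 2*r*(-1 + r) (A(r) = (-1 + r)*(2*r) = 2*r*(-1 + r))
D*(-24 + A(-3)) = 33*(-24 + 2*(-3)*(-1 - 3)) = 33*(-24 + 2*(-3)*(-4)) = 33*(-24 + 24) = 33*0 = 0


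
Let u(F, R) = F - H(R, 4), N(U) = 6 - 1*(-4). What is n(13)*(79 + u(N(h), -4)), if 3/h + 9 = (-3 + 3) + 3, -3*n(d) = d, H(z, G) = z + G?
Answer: -1157/3 ≈ -385.67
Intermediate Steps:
H(z, G) = G + z
n(d) = -d/3
h = -1/2 (h = 3/(-9 + ((-3 + 3) + 3)) = 3/(-9 + (0 + 3)) = 3/(-9 + 3) = 3/(-6) = 3*(-1/6) = -1/2 ≈ -0.50000)
N(U) = 10 (N(U) = 6 + 4 = 10)
u(F, R) = -4 + F - R (u(F, R) = F - (4 + R) = F + (-4 - R) = -4 + F - R)
n(13)*(79 + u(N(h), -4)) = (-1/3*13)*(79 + (-4 + 10 - 1*(-4))) = -13*(79 + (-4 + 10 + 4))/3 = -13*(79 + 10)/3 = -13/3*89 = -1157/3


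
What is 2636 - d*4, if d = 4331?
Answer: -14688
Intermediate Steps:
2636 - d*4 = 2636 - 4331*4 = 2636 - 1*17324 = 2636 - 17324 = -14688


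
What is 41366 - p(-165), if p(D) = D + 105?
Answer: 41426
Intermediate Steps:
p(D) = 105 + D
41366 - p(-165) = 41366 - (105 - 165) = 41366 - 1*(-60) = 41366 + 60 = 41426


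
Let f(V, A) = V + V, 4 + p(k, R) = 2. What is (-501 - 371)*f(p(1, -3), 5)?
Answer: 3488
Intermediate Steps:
p(k, R) = -2 (p(k, R) = -4 + 2 = -2)
f(V, A) = 2*V
(-501 - 371)*f(p(1, -3), 5) = (-501 - 371)*(2*(-2)) = -872*(-4) = 3488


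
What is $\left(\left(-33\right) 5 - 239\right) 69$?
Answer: $-27876$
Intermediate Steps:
$\left(\left(-33\right) 5 - 239\right) 69 = \left(-165 - 239\right) 69 = \left(-404\right) 69 = -27876$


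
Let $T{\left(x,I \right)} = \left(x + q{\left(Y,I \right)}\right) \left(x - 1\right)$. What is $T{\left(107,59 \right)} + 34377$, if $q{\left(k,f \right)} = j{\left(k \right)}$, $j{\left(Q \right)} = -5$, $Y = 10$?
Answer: $45189$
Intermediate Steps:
$q{\left(k,f \right)} = -5$
$T{\left(x,I \right)} = \left(-1 + x\right) \left(-5 + x\right)$ ($T{\left(x,I \right)} = \left(x - 5\right) \left(x - 1\right) = \left(-5 + x\right) \left(-1 + x\right) = \left(-1 + x\right) \left(-5 + x\right)$)
$T{\left(107,59 \right)} + 34377 = \left(5 + 107^{2} - 642\right) + 34377 = \left(5 + 11449 - 642\right) + 34377 = 10812 + 34377 = 45189$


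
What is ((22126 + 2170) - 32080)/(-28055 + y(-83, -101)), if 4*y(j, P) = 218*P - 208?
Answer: 15568/67223 ≈ 0.23159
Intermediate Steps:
y(j, P) = -52 + 109*P/2 (y(j, P) = (218*P - 208)/4 = (-208 + 218*P)/4 = -52 + 109*P/2)
((22126 + 2170) - 32080)/(-28055 + y(-83, -101)) = ((22126 + 2170) - 32080)/(-28055 + (-52 + (109/2)*(-101))) = (24296 - 32080)/(-28055 + (-52 - 11009/2)) = -7784/(-28055 - 11113/2) = -7784/(-67223/2) = -7784*(-2/67223) = 15568/67223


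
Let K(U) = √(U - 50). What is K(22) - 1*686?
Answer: -686 + 2*I*√7 ≈ -686.0 + 5.2915*I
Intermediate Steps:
K(U) = √(-50 + U)
K(22) - 1*686 = √(-50 + 22) - 1*686 = √(-28) - 686 = 2*I*√7 - 686 = -686 + 2*I*√7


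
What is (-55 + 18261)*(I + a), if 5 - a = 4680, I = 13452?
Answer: 159794062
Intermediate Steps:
a = -4675 (a = 5 - 1*4680 = 5 - 4680 = -4675)
(-55 + 18261)*(I + a) = (-55 + 18261)*(13452 - 4675) = 18206*8777 = 159794062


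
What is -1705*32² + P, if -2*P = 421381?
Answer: -3913221/2 ≈ -1.9566e+6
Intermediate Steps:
P = -421381/2 (P = -½*421381 = -421381/2 ≈ -2.1069e+5)
-1705*32² + P = -1705*32² - 421381/2 = -1705*1024 - 421381/2 = -1745920 - 421381/2 = -3913221/2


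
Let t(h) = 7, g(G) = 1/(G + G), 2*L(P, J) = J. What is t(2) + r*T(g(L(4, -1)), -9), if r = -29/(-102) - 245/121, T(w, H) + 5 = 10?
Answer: -21011/12342 ≈ -1.7024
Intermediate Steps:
L(P, J) = J/2
g(G) = 1/(2*G)
T(w, H) = 5 (T(w, H) = -5 + 10 = 5)
r = -21481/12342 (r = -29*(-1/102) - 245*1/121 = 29/102 - 245/121 = -21481/12342 ≈ -1.7405)
t(2) + r*T(g(L(4, -1)), -9) = 7 - 21481/12342*5 = 7 - 107405/12342 = -21011/12342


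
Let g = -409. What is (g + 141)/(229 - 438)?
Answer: 268/209 ≈ 1.2823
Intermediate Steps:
(g + 141)/(229 - 438) = (-409 + 141)/(229 - 438) = -268/(-209) = -268*(-1/209) = 268/209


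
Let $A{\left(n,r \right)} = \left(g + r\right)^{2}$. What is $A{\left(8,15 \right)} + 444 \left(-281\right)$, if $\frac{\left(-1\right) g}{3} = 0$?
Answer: $-124539$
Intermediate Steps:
$g = 0$ ($g = \left(-3\right) 0 = 0$)
$A{\left(n,r \right)} = r^{2}$ ($A{\left(n,r \right)} = \left(0 + r\right)^{2} = r^{2}$)
$A{\left(8,15 \right)} + 444 \left(-281\right) = 15^{2} + 444 \left(-281\right) = 225 - 124764 = -124539$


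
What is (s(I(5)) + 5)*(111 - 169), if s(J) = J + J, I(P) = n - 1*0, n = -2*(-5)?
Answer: -1450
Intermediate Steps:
n = 10
I(P) = 10 (I(P) = 10 - 1*0 = 10 + 0 = 10)
s(J) = 2*J
(s(I(5)) + 5)*(111 - 169) = (2*10 + 5)*(111 - 169) = (20 + 5)*(-58) = 25*(-58) = -1450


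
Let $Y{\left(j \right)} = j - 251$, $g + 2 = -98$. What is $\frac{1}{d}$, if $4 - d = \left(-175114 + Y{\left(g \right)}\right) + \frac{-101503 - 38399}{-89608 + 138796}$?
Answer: $\frac{8198}{1438518179} \approx 5.6989 \cdot 10^{-6}$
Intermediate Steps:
$g = -100$ ($g = -2 - 98 = -100$)
$Y{\left(j \right)} = -251 + j$
$d = \frac{1438518179}{8198}$ ($d = 4 - \left(\left(-175114 - 351\right) + \frac{-101503 - 38399}{-89608 + 138796}\right) = 4 - \left(\left(-175114 - 351\right) - \frac{139902}{49188}\right) = 4 - \left(-175465 - \frac{23317}{8198}\right) = 4 - - \frac{1438485387}{8198} = 4 + \frac{1438485387}{8198} = \frac{1438518179}{8198} \approx 1.7547 \cdot 10^{5}$)
$\frac{1}{d} = \frac{1}{\frac{1438518179}{8198}} = \frac{8198}{1438518179}$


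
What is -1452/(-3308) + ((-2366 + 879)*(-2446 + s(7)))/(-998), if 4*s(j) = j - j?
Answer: -1503801890/412673 ≈ -3644.1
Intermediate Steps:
s(j) = 0 (s(j) = (j - j)/4 = (¼)*0 = 0)
-1452/(-3308) + ((-2366 + 879)*(-2446 + s(7)))/(-998) = -1452/(-3308) + ((-2366 + 879)*(-2446 + 0))/(-998) = -1452*(-1/3308) - 1487*(-2446)*(-1/998) = 363/827 + 3637202*(-1/998) = 363/827 - 1818601/499 = -1503801890/412673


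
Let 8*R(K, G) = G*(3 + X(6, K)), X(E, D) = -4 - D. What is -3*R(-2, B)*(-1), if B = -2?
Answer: -3/4 ≈ -0.75000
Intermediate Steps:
R(K, G) = G*(-1 - K)/8 (R(K, G) = (G*(3 + (-4 - K)))/8 = (G*(-1 - K))/8 = G*(-1 - K)/8)
-3*R(-2, B)*(-1) = -(-3)*(-2)*(1 - 2)/8*(-1) = -(-3)*(-2)*(-1)/8*(-1) = -3*(-1/4)*(-1) = (3/4)*(-1) = -3/4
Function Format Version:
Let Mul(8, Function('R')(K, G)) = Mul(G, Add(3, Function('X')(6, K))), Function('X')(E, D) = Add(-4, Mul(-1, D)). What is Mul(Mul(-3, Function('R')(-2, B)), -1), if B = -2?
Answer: Rational(-3, 4) ≈ -0.75000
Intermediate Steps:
Function('R')(K, G) = Mul(Rational(1, 8), G, Add(-1, Mul(-1, K))) (Function('R')(K, G) = Mul(Rational(1, 8), Mul(G, Add(3, Add(-4, Mul(-1, K))))) = Mul(Rational(1, 8), Mul(G, Add(-1, Mul(-1, K)))) = Mul(Rational(1, 8), G, Add(-1, Mul(-1, K))))
Mul(Mul(-3, Function('R')(-2, B)), -1) = Mul(Mul(-3, Mul(Rational(-1, 8), -2, Add(1, -2))), -1) = Mul(Mul(-3, Mul(Rational(-1, 8), -2, -1)), -1) = Mul(Mul(-3, Rational(-1, 4)), -1) = Mul(Rational(3, 4), -1) = Rational(-3, 4)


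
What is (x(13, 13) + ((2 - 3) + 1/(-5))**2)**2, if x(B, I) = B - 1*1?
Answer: 112896/625 ≈ 180.63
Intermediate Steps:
x(B, I) = -1 + B (x(B, I) = B - 1 = -1 + B)
(x(13, 13) + ((2 - 3) + 1/(-5))**2)**2 = ((-1 + 13) + ((2 - 3) + 1/(-5))**2)**2 = (12 + (-1 - 1/5)**2)**2 = (12 + (-6/5)**2)**2 = (12 + 36/25)**2 = (336/25)**2 = 112896/625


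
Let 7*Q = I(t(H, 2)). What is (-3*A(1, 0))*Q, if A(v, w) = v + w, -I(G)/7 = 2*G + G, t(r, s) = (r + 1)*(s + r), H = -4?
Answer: 54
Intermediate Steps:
t(r, s) = (1 + r)*(r + s)
I(G) = -21*G (I(G) = -7*(2*G + G) = -21*G)
Q = -18 (Q = (-21*(-4 + 2 + (-4)² - 4*2))/7 = (-21*(-4 + 2 + 16 - 8))/7 = (-21*6)/7 = (⅐)*(-126) = -18)
(-3*A(1, 0))*Q = -3*(1 + 0)*(-18) = -3*1*(-18) = -3*(-18) = 54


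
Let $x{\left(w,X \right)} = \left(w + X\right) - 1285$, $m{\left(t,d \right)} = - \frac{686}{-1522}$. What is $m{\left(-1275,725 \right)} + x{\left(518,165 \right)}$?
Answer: $- \frac{457779}{761} \approx -601.55$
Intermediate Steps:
$m{\left(t,d \right)} = \frac{343}{761}$ ($m{\left(t,d \right)} = \left(-686\right) \left(- \frac{1}{1522}\right) = \frac{343}{761}$)
$x{\left(w,X \right)} = -1285 + X + w$ ($x{\left(w,X \right)} = \left(X + w\right) - 1285 = -1285 + X + w$)
$m{\left(-1275,725 \right)} + x{\left(518,165 \right)} = \frac{343}{761} + \left(-1285 + 165 + 518\right) = \frac{343}{761} - 602 = - \frac{457779}{761}$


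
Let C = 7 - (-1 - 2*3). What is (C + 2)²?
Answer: 256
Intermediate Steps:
C = 14 (C = 7 - (-1 - 6) = 7 - 1*(-7) = 7 + 7 = 14)
(C + 2)² = (14 + 2)² = 16² = 256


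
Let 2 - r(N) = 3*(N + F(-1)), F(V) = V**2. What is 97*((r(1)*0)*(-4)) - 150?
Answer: -150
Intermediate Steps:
r(N) = -1 - 3*N (r(N) = 2 - 3*(N + (-1)**2) = 2 - 3*(N + 1) = 2 - 3*(1 + N) = 2 - (3 + 3*N) = 2 + (-3 - 3*N) = -1 - 3*N)
97*((r(1)*0)*(-4)) - 150 = 97*(((-1 - 3*1)*0)*(-4)) - 150 = 97*(((-1 - 3)*0)*(-4)) - 150 = 97*(-4*0*(-4)) - 150 = 97*(0*(-4)) - 150 = 97*0 - 150 = 0 - 150 = -150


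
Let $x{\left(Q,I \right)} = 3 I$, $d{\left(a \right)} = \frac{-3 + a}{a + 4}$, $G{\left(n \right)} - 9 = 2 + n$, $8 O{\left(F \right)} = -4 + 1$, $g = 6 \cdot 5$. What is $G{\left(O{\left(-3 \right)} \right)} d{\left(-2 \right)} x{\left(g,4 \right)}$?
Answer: $- \frac{1275}{4} \approx -318.75$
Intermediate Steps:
$g = 30$
$O{\left(F \right)} = - \frac{3}{8}$ ($O{\left(F \right)} = \frac{-4 + 1}{8} = \frac{1}{8} \left(-3\right) = - \frac{3}{8}$)
$G{\left(n \right)} = 11 + n$ ($G{\left(n \right)} = 9 + \left(2 + n\right) = 11 + n$)
$d{\left(a \right)} = \frac{-3 + a}{4 + a}$
$G{\left(O{\left(-3 \right)} \right)} d{\left(-2 \right)} x{\left(g,4 \right)} = \left(11 - \frac{3}{8}\right) \frac{-3 - 2}{4 - 2} \cdot 3 \cdot 4 = \frac{85 \cdot \frac{1}{2} \left(-5\right)}{8} \cdot 12 = \frac{85}{8} \left(- \frac{5}{2}\right) 12 = \left(- \frac{425}{16}\right) 12 = - \frac{1275}{4}$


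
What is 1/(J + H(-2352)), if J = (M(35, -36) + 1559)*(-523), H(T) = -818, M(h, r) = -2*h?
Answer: -1/779565 ≈ -1.2828e-6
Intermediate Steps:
J = -778747 (J = (-2*35 + 1559)*(-523) = (-70 + 1559)*(-523) = 1489*(-523) = -778747)
1/(J + H(-2352)) = 1/(-778747 - 818) = 1/(-779565) = -1/779565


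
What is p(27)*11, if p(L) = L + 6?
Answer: 363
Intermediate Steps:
p(L) = 6 + L
p(27)*11 = (6 + 27)*11 = 33*11 = 363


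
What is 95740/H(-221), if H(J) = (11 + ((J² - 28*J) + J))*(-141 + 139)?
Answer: -47870/54819 ≈ -0.87324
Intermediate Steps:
H(J) = -22 - 2*J² + 54*J (H(J) = (11 + (J² - 27*J))*(-2) = (11 + J² - 27*J)*(-2) = -22 - 2*J² + 54*J)
95740/H(-221) = 95740/(-22 - 2*(-221)² + 54*(-221)) = 95740/(-22 - 2*48841 - 11934) = 95740/(-22 - 97682 - 11934) = 95740/(-109638) = 95740*(-1/109638) = -47870/54819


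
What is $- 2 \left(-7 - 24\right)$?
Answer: $62$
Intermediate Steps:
$- 2 \left(-7 - 24\right) = \left(-2\right) \left(-31\right) = 62$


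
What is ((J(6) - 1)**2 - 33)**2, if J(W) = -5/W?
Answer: 1138489/1296 ≈ 878.46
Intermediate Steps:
((J(6) - 1)**2 - 33)**2 = ((-5/6 - 1)**2 - 33)**2 = ((-11/6)**2 - 33)**2 = (121/36 - 33)**2 = (-1067/36)**2 = 1138489/1296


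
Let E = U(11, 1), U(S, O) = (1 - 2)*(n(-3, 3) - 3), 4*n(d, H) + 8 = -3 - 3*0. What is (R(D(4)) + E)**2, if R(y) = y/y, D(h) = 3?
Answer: 729/16 ≈ 45.563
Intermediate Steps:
n(d, H) = -11/4 (n(d, H) = -2 + (-3 - 3*0)/4 = -2 + (-3 + 0)/4 = -2 + (1/4)*(-3) = -2 - 3/4 = -11/4)
R(y) = 1
U(S, O) = 23/4 (U(S, O) = (1 - 2)*(-11/4 - 3) = -1*(-23/4) = 23/4)
E = 23/4 ≈ 5.7500
(R(D(4)) + E)**2 = (1 + 23/4)**2 = (27/4)**2 = 729/16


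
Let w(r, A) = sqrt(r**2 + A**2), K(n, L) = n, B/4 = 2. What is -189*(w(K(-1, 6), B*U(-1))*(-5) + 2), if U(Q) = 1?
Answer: -378 + 945*sqrt(65) ≈ 7240.8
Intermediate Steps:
B = 8 (B = 4*2 = 8)
w(r, A) = sqrt(A**2 + r**2)
-189*(w(K(-1, 6), B*U(-1))*(-5) + 2) = -189*(sqrt((8*1)**2 + (-1)**2)*(-5) + 2) = -189*(sqrt(8**2 + 1)*(-5) + 2) = -189*(sqrt(64 + 1)*(-5) + 2) = -189*(sqrt(65)*(-5) + 2) = -189*(-5*sqrt(65) + 2) = -189*(2 - 5*sqrt(65)) = -378 + 945*sqrt(65)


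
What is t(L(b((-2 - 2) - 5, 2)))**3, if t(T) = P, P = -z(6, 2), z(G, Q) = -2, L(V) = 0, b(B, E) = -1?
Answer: 8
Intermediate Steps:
P = 2 (P = -1*(-2) = 2)
t(T) = 2
t(L(b((-2 - 2) - 5, 2)))**3 = 2**3 = 8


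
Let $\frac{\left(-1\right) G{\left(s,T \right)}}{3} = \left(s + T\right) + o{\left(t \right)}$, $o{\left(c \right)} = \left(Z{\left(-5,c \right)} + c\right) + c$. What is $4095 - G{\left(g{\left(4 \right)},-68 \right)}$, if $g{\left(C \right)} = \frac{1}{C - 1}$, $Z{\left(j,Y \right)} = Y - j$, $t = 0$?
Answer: $3907$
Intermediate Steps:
$o{\left(c \right)} = 5 + 3 c$ ($o{\left(c \right)} = \left(\left(c - -5\right) + c\right) + c = \left(\left(c + 5\right) + c\right) + c = \left(\left(5 + c\right) + c\right) + c = \left(5 + 2 c\right) + c = 5 + 3 c$)
$g{\left(C \right)} = \frac{1}{-1 + C}$
$G{\left(s,T \right)} = -15 - 3 T - 3 s$ ($G{\left(s,T \right)} = - 3 \left(\left(s + T\right) + \left(5 + 3 \cdot 0\right)\right) = - 3 \left(\left(T + s\right) + \left(5 + 0\right)\right) = - 3 \left(\left(T + s\right) + 5\right) = - 3 \left(5 + T + s\right) = -15 - 3 T - 3 s$)
$4095 - G{\left(g{\left(4 \right)},-68 \right)} = 4095 - \left(-15 - -204 - \frac{3}{-1 + 4}\right) = 4095 - \left(-15 + 204 - \frac{3}{3}\right) = 4095 - \left(-15 + 204 - 1\right) = 4095 - 188 = 3907$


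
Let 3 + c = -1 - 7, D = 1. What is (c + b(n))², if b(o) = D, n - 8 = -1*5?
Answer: 100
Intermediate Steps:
n = 3 (n = 8 - 1*5 = 8 - 5 = 3)
b(o) = 1
c = -11 (c = -3 + (-1 - 7) = -3 - 8 = -11)
(c + b(n))² = (-11 + 1)² = (-10)² = 100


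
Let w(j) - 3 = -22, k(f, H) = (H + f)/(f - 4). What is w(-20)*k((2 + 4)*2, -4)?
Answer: -19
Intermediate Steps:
k(f, H) = (H + f)/(-4 + f)
w(j) = -19 (w(j) = 3 - 22 = -19)
w(-20)*k((2 + 4)*2, -4) = -19*(-4 + (2 + 4)*2)/(-4 + (2 + 4)*2) = -19*(-4 + 6*2)/(-4 + 6*2) = -19*(-4 + 12)/(-4 + 12) = -19*8/8 = -19*1 = -19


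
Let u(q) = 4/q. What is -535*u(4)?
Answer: -535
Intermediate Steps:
-535*u(4) = -2140/4 = -535*1 = -535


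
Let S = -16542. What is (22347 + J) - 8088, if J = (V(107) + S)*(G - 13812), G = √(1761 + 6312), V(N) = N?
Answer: 227014479 - 49305*√897 ≈ 2.2554e+8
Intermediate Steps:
G = 3*√897 (G = √8073 = 3*√897 ≈ 89.850)
J = 227000220 - 49305*√897 (J = (107 - 16542)*(3*√897 - 13812) = -16435*(-13812 + 3*√897) = 227000220 - 49305*√897 ≈ 2.2552e+8)
(22347 + J) - 8088 = (22347 + (227000220 - 49305*√897)) - 8088 = (227022567 - 49305*√897) - 8088 = 227014479 - 49305*√897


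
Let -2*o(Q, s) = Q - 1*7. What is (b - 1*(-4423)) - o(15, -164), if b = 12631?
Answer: 17058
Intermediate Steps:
o(Q, s) = 7/2 - Q/2 (o(Q, s) = -(Q - 1*7)/2 = -(Q - 7)/2 = -(-7 + Q)/2 = 7/2 - Q/2)
(b - 1*(-4423)) - o(15, -164) = (12631 - 1*(-4423)) - (7/2 - ½*15) = (12631 + 4423) - (7/2 - 15/2) = 17054 - 1*(-4) = 17054 + 4 = 17058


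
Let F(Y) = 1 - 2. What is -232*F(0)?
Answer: 232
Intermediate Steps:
F(Y) = -1
-232*F(0) = -232*(-1) = 232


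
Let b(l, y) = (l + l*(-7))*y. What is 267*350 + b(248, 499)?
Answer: -649062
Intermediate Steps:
b(l, y) = -6*l*y (b(l, y) = (l - 7*l)*y = (-6*l)*y = -6*l*y)
267*350 + b(248, 499) = 267*350 - 6*248*499 = 93450 - 742512 = -649062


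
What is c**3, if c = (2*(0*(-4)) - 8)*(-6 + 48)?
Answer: -37933056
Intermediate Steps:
c = -336 (c = (2*0 - 8)*42 = (0 - 8)*42 = -8*42 = -336)
c**3 = (-336)**3 = -37933056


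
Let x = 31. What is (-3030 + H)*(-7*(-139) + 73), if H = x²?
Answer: -2164174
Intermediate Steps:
H = 961 (H = 31² = 961)
(-3030 + H)*(-7*(-139) + 73) = (-3030 + 961)*(-7*(-139) + 73) = -2069*(973 + 73) = -2069*1046 = -2164174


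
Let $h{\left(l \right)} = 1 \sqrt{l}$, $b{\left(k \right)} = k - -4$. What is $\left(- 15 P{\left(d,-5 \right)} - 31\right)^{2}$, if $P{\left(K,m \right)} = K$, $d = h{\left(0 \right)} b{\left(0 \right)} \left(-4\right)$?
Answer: $961$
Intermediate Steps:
$b{\left(k \right)} = 4 + k$ ($b{\left(k \right)} = k + 4 = 4 + k$)
$h{\left(l \right)} = \sqrt{l}$
$d = 0$ ($d = \sqrt{0} \left(4 + 0\right) \left(-4\right) = 0 \cdot 4 \left(-4\right) = 0 \left(-4\right) = 0$)
$\left(- 15 P{\left(d,-5 \right)} - 31\right)^{2} = \left(\left(-15\right) 0 - 31\right)^{2} = \left(0 - 31\right)^{2} = \left(-31\right)^{2} = 961$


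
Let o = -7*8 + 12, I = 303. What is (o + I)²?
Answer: 67081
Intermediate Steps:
o = -44 (o = -56 + 12 = -44)
(o + I)² = (-44 + 303)² = 259² = 67081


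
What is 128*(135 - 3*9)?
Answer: 13824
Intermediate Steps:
128*(135 - 3*9) = 128*(135 - 27) = 128*108 = 13824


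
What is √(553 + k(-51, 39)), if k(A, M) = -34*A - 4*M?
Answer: √2131 ≈ 46.163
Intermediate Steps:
√(553 + k(-51, 39)) = √(553 + (-34*(-51) - 4*39)) = √(553 + (1734 - 156)) = √(553 + 1578) = √2131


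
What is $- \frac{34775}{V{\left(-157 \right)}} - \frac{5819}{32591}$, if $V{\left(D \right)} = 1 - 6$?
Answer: $\frac{9854982}{1417} \approx 6954.8$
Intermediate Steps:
$V{\left(D \right)} = -5$ ($V{\left(D \right)} = 1 - 6 = -5$)
$- \frac{34775}{V{\left(-157 \right)}} - \frac{5819}{32591} = - \frac{34775}{-5} - \frac{5819}{32591} = \left(-34775\right) \left(- \frac{1}{5}\right) - \frac{253}{1417} = 6955 - \frac{253}{1417} = \frac{9854982}{1417}$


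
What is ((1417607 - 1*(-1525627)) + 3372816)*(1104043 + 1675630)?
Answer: 17556553651650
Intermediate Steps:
((1417607 - 1*(-1525627)) + 3372816)*(1104043 + 1675630) = ((1417607 + 1525627) + 3372816)*2779673 = (2943234 + 3372816)*2779673 = 6316050*2779673 = 17556553651650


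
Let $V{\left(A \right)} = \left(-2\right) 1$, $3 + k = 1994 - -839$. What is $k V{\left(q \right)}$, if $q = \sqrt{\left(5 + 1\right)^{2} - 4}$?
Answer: $-5660$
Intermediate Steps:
$k = 2830$ ($k = -3 + \left(1994 - -839\right) = -3 + \left(1994 + 839\right) = -3 + 2833 = 2830$)
$q = 4 \sqrt{2}$ ($q = \sqrt{6^{2} - 4} = \sqrt{36 - 4} = \sqrt{32} = 4 \sqrt{2} \approx 5.6569$)
$V{\left(A \right)} = -2$
$k V{\left(q \right)} = 2830 \left(-2\right) = -5660$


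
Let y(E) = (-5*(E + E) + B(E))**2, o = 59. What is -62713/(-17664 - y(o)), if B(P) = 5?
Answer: 62713/359889 ≈ 0.17426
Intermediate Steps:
y(E) = (5 - 10*E)**2 (y(E) = (-5*(E + E) + 5)**2 = (-10*E + 5)**2 = (5 - 10*E)**2)
-62713/(-17664 - y(o)) = -62713/(-17664 - 25*(-1 + 2*59)**2) = -62713/(-17664 - 25*(-1 + 118)**2) = -62713/(-17664 - 25*117**2) = -62713/(-17664 - 25*13689) = -62713/(-17664 - 1*342225) = -62713/(-17664 - 342225) = -62713/(-359889) = -62713*(-1/359889) = 62713/359889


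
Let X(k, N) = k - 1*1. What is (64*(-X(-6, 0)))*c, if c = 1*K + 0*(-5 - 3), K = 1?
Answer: 448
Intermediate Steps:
X(k, N) = -1 + k (X(k, N) = k - 1 = -1 + k)
c = 1 (c = 1*1 + 0*(-5 - 3) = 1 + 0*(-8) = 1 + 0 = 1)
(64*(-X(-6, 0)))*c = (64*(-(-1 - 6)))*1 = (64*(-1*(-7)))*1 = (64*7)*1 = 448*1 = 448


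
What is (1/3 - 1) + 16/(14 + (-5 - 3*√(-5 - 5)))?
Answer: 10/57 + 16*I*√10/57 ≈ 0.17544 + 0.88766*I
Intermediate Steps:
(1/3 - 1) + 16/(14 + (-5 - 3*√(-5 - 5))) = (⅓ - 1) + 16/(14 + (-5 - 3*I*√10)) = -⅔ + 16/(14 + (-5 - 3*I*√10)) = -⅔ + 16/(9 - 3*I*√10)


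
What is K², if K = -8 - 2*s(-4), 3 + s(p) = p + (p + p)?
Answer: 484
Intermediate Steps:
s(p) = -3 + 3*p (s(p) = -3 + (p + (p + p)) = -3 + (p + 2*p) = -3 + 3*p)
K = 22 (K = -8 - 2*(-3 + 3*(-4)) = -8 - 2*(-3 - 12) = -8 - 2*(-15) = -8 + 30 = 22)
K² = 22² = 484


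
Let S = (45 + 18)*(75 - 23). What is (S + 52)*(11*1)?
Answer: 36608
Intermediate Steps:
S = 3276 (S = 63*52 = 3276)
(S + 52)*(11*1) = (3276 + 52)*(11*1) = 3328*11 = 36608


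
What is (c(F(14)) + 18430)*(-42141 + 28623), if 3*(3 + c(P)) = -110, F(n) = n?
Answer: -248600526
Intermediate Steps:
c(P) = -119/3 (c(P) = -3 + (⅓)*(-110) = -3 - 110/3 = -119/3)
(c(F(14)) + 18430)*(-42141 + 28623) = (-119/3 + 18430)*(-42141 + 28623) = (55171/3)*(-13518) = -248600526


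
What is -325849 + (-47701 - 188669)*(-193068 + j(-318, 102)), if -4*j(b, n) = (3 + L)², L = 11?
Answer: 45646739441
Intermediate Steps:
j(b, n) = -49 (j(b, n) = -(3 + 11)²/4 = -¼*14² = -¼*196 = -49)
-325849 + (-47701 - 188669)*(-193068 + j(-318, 102)) = -325849 + (-47701 - 188669)*(-193068 - 49) = -325849 - 236370*(-193117) = -325849 + 45647065290 = 45646739441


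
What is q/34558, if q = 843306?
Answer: 421653/17279 ≈ 24.403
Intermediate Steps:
q/34558 = 843306/34558 = 843306*(1/34558) = 421653/17279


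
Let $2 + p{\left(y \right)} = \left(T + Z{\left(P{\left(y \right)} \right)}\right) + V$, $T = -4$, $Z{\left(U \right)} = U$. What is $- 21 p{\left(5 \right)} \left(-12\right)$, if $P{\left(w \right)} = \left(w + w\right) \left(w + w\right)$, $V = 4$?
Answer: $24696$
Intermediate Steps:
$P{\left(w \right)} = 4 w^{2}$ ($P{\left(w \right)} = 2 w 2 w = 4 w^{2}$)
$p{\left(y \right)} = -2 + 4 y^{2}$ ($p{\left(y \right)} = -2 + \left(\left(-4 + 4 y^{2}\right) + 4\right) = -2 + 4 y^{2}$)
$- 21 p{\left(5 \right)} \left(-12\right) = - 21 \left(-2 + 4 \cdot 5^{2}\right) \left(-12\right) = - 21 \left(-2 + 4 \cdot 25\right) \left(-12\right) = - 21 \left(-2 + 100\right) \left(-12\right) = \left(-21\right) 98 \left(-12\right) = \left(-2058\right) \left(-12\right) = 24696$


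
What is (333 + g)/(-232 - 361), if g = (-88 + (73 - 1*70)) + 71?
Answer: -319/593 ≈ -0.53794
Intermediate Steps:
g = -14 (g = (-88 + (73 - 70)) + 71 = (-88 + 3) + 71 = -85 + 71 = -14)
(333 + g)/(-232 - 361) = (333 - 14)/(-232 - 361) = 319/(-593) = 319*(-1/593) = -319/593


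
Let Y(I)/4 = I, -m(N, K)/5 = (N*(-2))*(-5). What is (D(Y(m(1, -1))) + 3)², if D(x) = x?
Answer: 38809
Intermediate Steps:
m(N, K) = -50*N (m(N, K) = -5*N*(-2)*(-5) = -5*(-2*N)*(-5) = -50*N)
Y(I) = 4*I
(D(Y(m(1, -1))) + 3)² = (4*(-50*1) + 3)² = (4*(-50) + 3)² = (-200 + 3)² = (-197)² = 38809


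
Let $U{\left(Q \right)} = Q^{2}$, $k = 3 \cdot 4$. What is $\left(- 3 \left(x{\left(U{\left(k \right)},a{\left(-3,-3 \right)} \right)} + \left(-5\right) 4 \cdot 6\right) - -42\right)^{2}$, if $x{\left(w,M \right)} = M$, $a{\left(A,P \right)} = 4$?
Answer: $152100$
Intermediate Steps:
$k = 12$
$\left(- 3 \left(x{\left(U{\left(k \right)},a{\left(-3,-3 \right)} \right)} + \left(-5\right) 4 \cdot 6\right) - -42\right)^{2} = \left(- 3 \left(4 + \left(-5\right) 4 \cdot 6\right) - -42\right)^{2} = \left(- 3 \left(4 - 120\right) + 42\right)^{2} = \left(\left(-3\right) \left(-116\right) + 42\right)^{2} = \left(348 + 42\right)^{2} = 390^{2} = 152100$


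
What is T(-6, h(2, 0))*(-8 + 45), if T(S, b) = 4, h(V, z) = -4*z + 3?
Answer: 148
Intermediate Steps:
h(V, z) = 3 - 4*z
T(-6, h(2, 0))*(-8 + 45) = 4*(-8 + 45) = 4*37 = 148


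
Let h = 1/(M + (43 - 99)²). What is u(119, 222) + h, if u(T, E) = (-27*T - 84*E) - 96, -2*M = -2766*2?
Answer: -129590213/5902 ≈ -21957.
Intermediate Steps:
M = 2766 (M = -(-1383)*2 = -½*(-5532) = 2766)
u(T, E) = -96 - 84*E - 27*T (u(T, E) = (-84*E - 27*T) - 96 = -96 - 84*E - 27*T)
h = 1/5902 (h = 1/(2766 + (43 - 99)²) = 1/(2766 + (-56)²) = 1/(2766 + 3136) = 1/5902 ≈ 0.00016943)
u(119, 222) + h = (-96 - 84*222 - 27*119) + 1/5902 = (-96 - 18648 - 3213) + 1/5902 = -21957 + 1/5902 = -129590213/5902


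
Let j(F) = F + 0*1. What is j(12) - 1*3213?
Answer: -3201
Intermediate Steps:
j(F) = F (j(F) = F + 0 = F)
j(12) - 1*3213 = 12 - 1*3213 = 12 - 3213 = -3201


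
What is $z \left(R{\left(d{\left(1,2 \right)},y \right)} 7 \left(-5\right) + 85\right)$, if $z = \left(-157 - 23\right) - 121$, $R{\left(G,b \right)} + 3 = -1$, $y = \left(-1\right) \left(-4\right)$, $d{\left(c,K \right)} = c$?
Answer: $-67725$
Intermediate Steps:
$y = 4$
$R{\left(G,b \right)} = -4$ ($R{\left(G,b \right)} = -3 - 1 = -4$)
$z = -301$ ($z = -180 - 121 = -301$)
$z \left(R{\left(d{\left(1,2 \right)},y \right)} 7 \left(-5\right) + 85\right) = - 301 \left(\left(-4\right) 7 \left(-5\right) + 85\right) = - 301 \left(\left(-28\right) \left(-5\right) + 85\right) = - 301 \left(140 + 85\right) = \left(-301\right) 225 = -67725$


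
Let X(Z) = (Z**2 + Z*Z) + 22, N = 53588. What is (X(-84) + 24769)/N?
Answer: 38903/53588 ≈ 0.72596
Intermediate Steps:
X(Z) = 22 + 2*Z**2 (X(Z) = (Z**2 + Z**2) + 22 = 2*Z**2 + 22 = 22 + 2*Z**2)
(X(-84) + 24769)/N = ((22 + 2*(-84)**2) + 24769)/53588 = ((22 + 2*7056) + 24769)*(1/53588) = ((22 + 14112) + 24769)*(1/53588) = (14134 + 24769)*(1/53588) = 38903*(1/53588) = 38903/53588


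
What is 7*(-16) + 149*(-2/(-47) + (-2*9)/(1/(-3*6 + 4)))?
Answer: 1759790/47 ≈ 37442.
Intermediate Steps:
7*(-16) + 149*(-2/(-47) + (-2*9)/(1/(-3*6 + 4))) = -112 + 149*(-2*(-1/47) - 18/(1/(-18 + 4))) = -112 + 149*(2/47 - 18/(1/(-14))) = -112 + 149*(2/47 - 18/(-1/14)) = -112 + 149*(2/47 - 18*(-14)) = -112 + 149*(2/47 + 252) = -112 + 149*(11846/47) = -112 + 1765054/47 = 1759790/47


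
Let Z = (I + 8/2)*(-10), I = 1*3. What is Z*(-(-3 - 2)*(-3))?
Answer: 1050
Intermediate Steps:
I = 3
Z = -70 (Z = (3 + 8/2)*(-10) = (3 + 8*(1/2))*(-10) = (3 + 4)*(-10) = 7*(-10) = -70)
Z*(-(-3 - 2)*(-3)) = -(-70)*(-3 - 2)*(-3) = -(-70)*(-5*(-3)) = -(-70)*15 = -70*(-15) = 1050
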